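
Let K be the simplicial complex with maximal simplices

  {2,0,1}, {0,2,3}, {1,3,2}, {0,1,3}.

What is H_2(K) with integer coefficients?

K has 4 vertices, 6 edges, 4 triangles.
rank ∂_2 = 3, rank ∂_3 = 0 ⇒ b_2 = 4 − 3 − 0 = 1. So H_2 ≅ Z.

H_2 ≅ Z.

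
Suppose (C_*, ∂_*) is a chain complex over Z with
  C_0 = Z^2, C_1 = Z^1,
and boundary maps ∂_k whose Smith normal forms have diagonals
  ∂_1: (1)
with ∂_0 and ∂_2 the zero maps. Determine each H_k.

H_0 ≅ Z,  H_1 = 0.

H_0: b_0 = 2 − 0 − 1 = 1; torsion from ∂_1 factors > 1: none. So H_0 ≅ Z.
H_1: b_1 = 1 − 1 − 0 = 0; torsion from ∂_2 factors > 1: none. So H_1 ≅ 0.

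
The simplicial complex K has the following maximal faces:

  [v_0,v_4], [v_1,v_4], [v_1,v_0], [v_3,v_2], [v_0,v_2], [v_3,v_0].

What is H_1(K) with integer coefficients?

H_1 ≅ Z^2.

Order the vertices as v_0 < v_1 < v_2 < v_3 < v_4. Listing each simplex with vertices in this order, K has dimension 1 with simplices:

  0-simplices (5): [v_0], [v_1], [v_2], [v_3], [v_4]
  1-simplices (6): [v_0,v_1], [v_0,v_2], [v_0,v_3], [v_0,v_4], [v_1,v_4], [v_2,v_3]

so the chain groups are C_0 ≅ Z^5, C_1 ≅ Z^6.

∂_1: C_1 → C_0 maps an edge to its endpoints' difference, ∂[p,q] = q − p.
As a 5×6 matrix over Z this has rank 4, with invariant factors (1,1,1,1).

Reading off H_k = ker ∂_k / im ∂_{k+1}:

  H_1: rank ker ∂_1 − rank ∂_2 = (6 − 4) − 0 = 2, and there is no ∂_2, so H_1 ≅ Z^2.

(K is a triangulation of a wedge of 2 circles.)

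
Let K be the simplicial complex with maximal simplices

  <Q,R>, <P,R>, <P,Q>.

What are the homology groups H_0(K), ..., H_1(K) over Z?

H_0 ≅ Z,  H_1 ≅ Z.

Take the total order P < Q < R on the vertex set. Then K (dimension 1) consists of the simplices:

  0-simplices (3): P, Q, R
  1-simplices (3): PQ, PR, QR

Hence C_0 ≅ Z^3, C_1 ≅ Z^3.

∂_1: C_1 → C_0 is given by ∂[p,q] = [q] − [p].
The 3×3 boundary matrix has rank 2 and Smith normal form diag(1,1).

Now H_k = ker ∂_k / im ∂_{k+1}, so:

  H_0: rank C_0 − rank ∂_1 = 3 − 2 = 1, and the invariant factors of ∂_1 are all 1, so H_0 = Z.
  H_1: rank ker ∂_1 − rank ∂_2 = (3 − 2) − 0 = 1, and there is no ∂_2, so H_1 = Z.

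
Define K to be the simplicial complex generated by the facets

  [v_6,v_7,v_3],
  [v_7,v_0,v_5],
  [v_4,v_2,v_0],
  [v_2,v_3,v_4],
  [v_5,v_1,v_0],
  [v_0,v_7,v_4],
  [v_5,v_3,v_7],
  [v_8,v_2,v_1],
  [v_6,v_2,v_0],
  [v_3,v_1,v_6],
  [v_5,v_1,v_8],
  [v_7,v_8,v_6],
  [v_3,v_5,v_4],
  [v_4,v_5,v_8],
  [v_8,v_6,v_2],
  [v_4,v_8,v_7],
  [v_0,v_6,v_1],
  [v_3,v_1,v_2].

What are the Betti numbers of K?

We work with the vertex ordering v_0 < v_1 < v_2 < v_3 < v_4 < v_5 < v_6 < v_7 < v_8. The simplices of K, each written with vertices in increasing order, are:

  0-simplices (9): [v_0], [v_1], [v_2], [v_3], [v_4], [v_5], [v_6], [v_7], [v_8]
  1-simplices (27): (27 of them)
  2-simplices (18): (18 of them)

Hence C_0 ≅ Z^9, C_1 ≅ Z^27, C_2 ≅ Z^18.

Boundary ∂_1: C_1 → C_0 is given by ∂[p,q] = [q] − [p].
The 9×27 boundary matrix has rank 8 and Smith normal form diag(1,1,1,1,1,1,1,1).

Boundary ∂_2: C_2 → C_1 acts by ∂[p,q,r] = [q,r] − [p,r] + [p,q]. For instance
  ∂[v_3,v_5,v_7] = [v_5,v_7] − [v_3,v_7] + [v_3,v_5],
  ∂[v_3,v_6,v_7] = [v_6,v_7] − [v_3,v_7] + [v_3,v_6].
The resulting 27×18 matrix has rank 18, and its Smith normal form has invariant factors (1,1,1,1,1,1,1,1,1,1,1,1,1,1,1,1,1,2).

Now H_k = ker ∂_k / im ∂_{k+1}, so:

  H_0: rank C_0 − rank ∂_1 = 9 − 8 = 1, and the invariant factors of ∂_1 are all 1, so H_0 = Z.
  H_1: rank ker ∂_1 − rank ∂_2 = (27 − 8) − 18 = 1, and ∂_2 has invariant factor 2 > 1, so H_1 = Z ⊕ Z/2.
  H_2: rank ker ∂_2 − rank ∂_3 = (18 − 18) − 0 = 0, and there is no ∂_3, so H_2 = 0.

As a check, the Euler characteristic is 9 − 27 + 18 = 0, which agrees with 1 − 1 + 0 = 0.

Hence the Betti numbers are b_0 = 1, b_1 = 1, b_2 = 0.

b_0 = 1, b_1 = 1, b_2 = 0.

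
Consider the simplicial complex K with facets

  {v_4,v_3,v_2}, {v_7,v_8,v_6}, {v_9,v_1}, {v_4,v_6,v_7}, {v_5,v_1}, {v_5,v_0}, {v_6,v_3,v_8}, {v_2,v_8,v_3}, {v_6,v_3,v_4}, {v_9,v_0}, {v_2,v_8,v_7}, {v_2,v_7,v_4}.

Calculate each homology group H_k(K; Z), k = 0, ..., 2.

H_0 = Z^2,  H_1 = Z,  H_2 = Z.

Order the vertices as v_0 < v_1 < v_2 < v_3 < v_4 < v_5 < v_6 < v_7 < v_8 < v_9. Listing each simplex with vertices in this order, K has dimension 2 with simplices:

  0-simplices (10): [v_0], [v_1], [v_2], [v_3], [v_4], [v_5], [v_6], [v_7], [v_8], [v_9]
  1-simplices (16): (16 of them)
  2-simplices (8): [v_2,v_3,v_4], [v_2,v_3,v_8], [v_2,v_4,v_7], [v_2,v_7,v_8], [v_3,v_4,v_6], [v_3,v_6,v_8], [v_4,v_6,v_7], [v_6,v_7,v_8]

so the chain groups are C_0 ≅ Z^10, C_1 ≅ Z^16, C_2 ≅ Z^8.

Boundary ∂_1: C_1 → C_0 maps an edge to its endpoints' difference, ∂[p,q] = q − p.
This gives a 10×16 integer matrix of rank 8; reducing to Smith normal form yields diagonal entries (1,1,1,1,1,1,1,1).

Boundary ∂_2: C_2 → C_1 acts by ∂[p,q,r] = [q,r] − [p,r] + [p,q]. For instance
  ∂[v_2,v_3,v_8] = [v_3,v_8] − [v_2,v_8] + [v_2,v_3],
  ∂[v_3,v_4,v_6] = [v_4,v_6] − [v_3,v_6] + [v_3,v_4].
This gives a 16×8 integer matrix of rank 7; reducing to Smith normal form yields diagonal entries (1,1,1,1,1,1,1).

Now H_k = ker ∂_k / im ∂_{k+1}, so:

  H_0: rank C_0 − rank ∂_1 = 10 − 8 = 2, and the invariant factors of ∂_1 are all 1, so H_0 = Z^2.
  H_1: rank ker ∂_1 − rank ∂_2 = (16 − 8) − 7 = 1, and the invariant factors of ∂_2 are all 1, so H_1 = Z.
  H_2: rank ker ∂_2 − rank ∂_3 = (8 − 7) − 0 = 1, and there is no ∂_3, so H_2 = Z.

As a check, the Euler characteristic is 10 − 16 + 8 = 2, which agrees with 2 − 1 + 1 = 2.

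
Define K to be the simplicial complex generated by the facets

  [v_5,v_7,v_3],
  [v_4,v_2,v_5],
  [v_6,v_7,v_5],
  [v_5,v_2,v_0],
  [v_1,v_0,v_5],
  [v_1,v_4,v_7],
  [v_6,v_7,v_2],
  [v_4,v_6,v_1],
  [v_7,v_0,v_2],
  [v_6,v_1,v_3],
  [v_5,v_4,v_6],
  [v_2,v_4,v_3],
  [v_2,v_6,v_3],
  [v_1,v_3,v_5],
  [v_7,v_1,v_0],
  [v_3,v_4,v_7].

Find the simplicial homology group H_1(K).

H_1 ≅ Z^2.

K has 8 vertices, 24 edges, 16 triangles.
rank ∂_1 = 7, rank ∂_2 = 15 ⇒ b_1 = 24 − 7 − 15 = 2; all invariant factors of ∂_2 are 1 so no torsion. So H_1 ≅ Z^2.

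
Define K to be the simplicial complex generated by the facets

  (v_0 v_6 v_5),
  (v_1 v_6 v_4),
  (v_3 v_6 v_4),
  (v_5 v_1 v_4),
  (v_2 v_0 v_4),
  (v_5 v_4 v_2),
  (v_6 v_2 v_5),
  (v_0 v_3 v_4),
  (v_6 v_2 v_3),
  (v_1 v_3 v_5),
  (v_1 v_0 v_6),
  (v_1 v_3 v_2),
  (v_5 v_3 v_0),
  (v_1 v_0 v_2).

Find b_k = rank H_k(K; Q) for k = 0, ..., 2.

b_0 = 1, b_1 = 2, b_2 = 1.

Take the total order v_0 < v_1 < v_2 < v_3 < v_4 < v_5 < v_6 on the vertex set. Then K (dimension 2) consists of the simplices:

  0-simplices (7): [v_0], [v_1], [v_2], [v_3], [v_4], [v_5], [v_6]
  1-simplices (21): (21 of them)
  2-simplices (14): (14 of them)

giving chain groups C_0 ≅ Z^7, C_1 ≅ Z^21, C_2 ≅ Z^14.

∂_1: C_1 → C_0 maps an edge to its endpoints' difference, ∂[p,q] = q − p.
The 7×21 boundary matrix has rank 6 and Smith normal form diag(1,1,1,1,1,1).

Boundary ∂_2: C_2 → C_1 maps a triangle to the signed sum of its edges. For instance
  ∂[v_1,v_4,v_6] = [v_4,v_6] − [v_1,v_6] + [v_1,v_4],
  ∂[v_2,v_3,v_6] = [v_3,v_6] − [v_2,v_6] + [v_2,v_3].
As a 21×14 matrix over Z this has rank 13, with invariant factors (1,1,1,1,1,1,1,1,1,1,1,1,1).

Reading off H_k = ker ∂_k / im ∂_{k+1}:

  H_0: rank C_0 − rank ∂_1 = 7 − 6 = 1, and the invariant factors of ∂_1 are all 1, so H_0 ≅ Z.
  H_1: rank ker ∂_1 − rank ∂_2 = (21 − 6) − 13 = 2, and the invariant factors of ∂_2 are all 1, so H_1 ≅ Z^2.
  H_2: rank ker ∂_2 − rank ∂_3 = (14 − 13) − 0 = 1, and there is no ∂_3, so H_2 ≅ Z.

Hence the Betti numbers are b_0 = 1, b_1 = 2, b_2 = 1.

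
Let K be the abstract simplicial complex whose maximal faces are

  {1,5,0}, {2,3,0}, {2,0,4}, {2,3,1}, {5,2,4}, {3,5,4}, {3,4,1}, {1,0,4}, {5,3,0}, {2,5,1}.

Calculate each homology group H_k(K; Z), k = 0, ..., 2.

Fix the vertex order 0 < 1 < 2 < 3 < 4 < 5 and write every simplex with vertices in increasing order. Then dim K = 2 and the simplices of K are:

  0-simplices (6): [0], [1], [2], [3], [4], [5]
  1-simplices (15): [0,1], [0,2], [0,3], [0,4], [0,5], [1,2], [1,3], [1,4], [1,5], [2,3], [2,4], [2,5], [3,4], [3,5], [4,5]
  2-simplices (10): [0,1,4], [0,1,5], [0,2,3], [0,2,4], [0,3,5], [1,2,3], [1,2,5], [1,3,4], [2,4,5], [3,4,5]

Hence C_0 ≅ Z^6, C_1 ≅ Z^15, C_2 ≅ Z^10.

∂_1: C_1 → C_0 sends each edge [p,q] (with p < q) to q − p.
This gives a 6×15 integer matrix of rank 5; reducing to Smith normal form yields diagonal entries (1,1,1,1,1).

Boundary ∂_2: C_2 → C_1 sends each 2-simplex [p,q,r] to [q,r] − [p,r] + [p,q]. For instance
  ∂[0,3,5] = [3,5] − [0,5] + [0,3],
  ∂[3,4,5] = [4,5] − [3,5] + [3,4].
The resulting 15×10 matrix has rank 10, and its Smith normal form has invariant factors (1,1,1,1,1,1,1,1,1,2).

From H_k ≅ ker(∂_k) / im(∂_{k+1}) we obtain:

  H_0: rank C_0 − rank ∂_1 = 6 − 5 = 1, and the invariant factors of ∂_1 are all 1, so H_0 = Z.
  H_1: rank ker ∂_1 − rank ∂_2 = (15 − 5) − 10 = 0, and ∂_2 has invariant factor 2 > 1, so H_1 = Z/2.
  H_2: rank ker ∂_2 − rank ∂_3 = (10 − 10) − 0 = 0, and there is no ∂_3, so H_2 = 0.

As a check, the Euler characteristic is 6 − 15 + 10 = 1, which agrees with 1 − 0 + 0 = 1.

H_0 ≅ Z,  H_1 ≅ Z/2,  H_2 = 0.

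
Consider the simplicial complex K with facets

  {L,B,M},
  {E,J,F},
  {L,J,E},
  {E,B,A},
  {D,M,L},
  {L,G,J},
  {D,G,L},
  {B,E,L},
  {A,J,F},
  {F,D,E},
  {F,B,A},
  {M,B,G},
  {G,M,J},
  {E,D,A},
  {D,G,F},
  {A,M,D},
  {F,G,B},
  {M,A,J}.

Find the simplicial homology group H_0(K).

H_0 = Z.

Take the total order A < B < D < E < F < G < J < L < M on the vertex set. Then K (dimension 2) consists of the simplices:

  0-simplices (9): A, B, D, E, F, G, J, L, M
  1-simplices (27): AB, AD, AE, AF, AJ, AM, BE, BF, BG, BL, BM, DE, DF, DG, DL, DM, EF, EJ, EL, FG, FJ, GJ, GL, GM, JL, JM, LM
  2-simplices (18): ABE, ABF, ADE, ADM, AFJ, AJM, BEL, BFG, BGM, BLM, DEF, DFG, DGL, DLM, EFJ, EJL, GJL, GJM

giving chain groups C_0 ≅ Z^9, C_1 ≅ Z^27, C_2 ≅ Z^18.

Boundary ∂_1: C_1 → C_0 is given by ∂[p,q] = [q] − [p]. For instance
  ∂GL = L − G.
The resulting 9×27 matrix has rank 8, and its Smith normal form has invariant factors (1,1,1,1,1,1,1,1).

Boundary ∂_2: C_2 → C_1 acts by ∂[p,q,r] = [q,r] − [p,r] + [p,q]. For instance
  ∂BEL = EL − BL + BE,
  ∂DGL = GL − DL + DG.
The 27×18 boundary matrix has rank 18 and Smith normal form diag(1,1,1,1,1,1,1,1,1,1,1,1,1,1,1,1,1,2).

From H_k ≅ ker(∂_k) / im(∂_{k+1}) we obtain:

  H_0: rank C_0 − rank ∂_1 = 9 − 8 = 1, and the invariant factors of ∂_1 are all 1, so H_0 = Z.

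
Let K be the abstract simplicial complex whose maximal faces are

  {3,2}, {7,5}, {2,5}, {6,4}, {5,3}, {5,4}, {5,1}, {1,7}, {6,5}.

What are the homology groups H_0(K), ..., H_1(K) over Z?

H_0 ≅ Z,  H_1 ≅ Z^3.

Take the total order 1 < 2 < 3 < 4 < 5 < 6 < 7 on the vertex set. Then K (dimension 1) consists of the simplices:

  0-simplices (7): [1], [2], [3], [4], [5], [6], [7]
  1-simplices (9): [1,5], [1,7], [2,3], [2,5], [3,5], [4,5], [4,6], [5,6], [5,7]

Hence C_0 ≅ Z^7, C_1 ≅ Z^9.

The boundary map ∂_1: C_1 → C_0 maps an edge to its endpoints' difference, ∂[p,q] = q − p. For instance
  ∂[2,5] = [5] − [2].
The resulting 7×9 matrix has rank 6, and its Smith normal form has invariant factors (1,1,1,1,1,1).

Computing H_k = (kernel of ∂_k) / (image of ∂_{k+1}):

  H_0: rank C_0 − rank ∂_1 = 7 − 6 = 1, and the invariant factors of ∂_1 are all 1, so H_0 ≅ Z.
  H_1: rank ker ∂_1 − rank ∂_2 = (9 − 6) − 0 = 3, and there is no ∂_2, so H_1 ≅ Z^3.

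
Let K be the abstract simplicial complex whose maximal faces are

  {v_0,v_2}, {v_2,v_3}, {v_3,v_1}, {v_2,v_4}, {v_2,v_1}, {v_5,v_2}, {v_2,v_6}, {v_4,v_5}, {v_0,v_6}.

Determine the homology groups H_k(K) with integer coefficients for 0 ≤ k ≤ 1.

Take the total order v_0 < v_1 < v_2 < v_3 < v_4 < v_5 < v_6 on the vertex set. Then K (dimension 1) consists of the simplices:

  0-simplices (7): [v_0], [v_1], [v_2], [v_3], [v_4], [v_5], [v_6]
  1-simplices (9): [v_0,v_2], [v_0,v_6], [v_1,v_2], [v_1,v_3], [v_2,v_3], [v_2,v_4], [v_2,v_5], [v_2,v_6], [v_4,v_5]

so the chain groups are C_0 ≅ Z^7, C_1 ≅ Z^9.

The boundary map ∂_1: C_1 → C_0 sends each edge [p,q] (with p < q) to q − p. For instance
  ∂[v_2,v_6] = [v_6] − [v_2].
This gives a 7×9 integer matrix of rank 6; reducing to Smith normal form yields diagonal entries (1,1,1,1,1,1).

Reading off H_k = ker ∂_k / im ∂_{k+1}:

  H_0: rank C_0 − rank ∂_1 = 7 − 6 = 1, and the invariant factors of ∂_1 are all 1, so H_0 ≅ Z.
  H_1: rank ker ∂_1 − rank ∂_2 = (9 − 6) − 0 = 3, and there is no ∂_2, so H_1 ≅ Z^3.

As a check, the Euler characteristic is 7 − 9 = -2, which agrees with 1 − 3 = -2.

H_0 = Z,  H_1 = Z^3.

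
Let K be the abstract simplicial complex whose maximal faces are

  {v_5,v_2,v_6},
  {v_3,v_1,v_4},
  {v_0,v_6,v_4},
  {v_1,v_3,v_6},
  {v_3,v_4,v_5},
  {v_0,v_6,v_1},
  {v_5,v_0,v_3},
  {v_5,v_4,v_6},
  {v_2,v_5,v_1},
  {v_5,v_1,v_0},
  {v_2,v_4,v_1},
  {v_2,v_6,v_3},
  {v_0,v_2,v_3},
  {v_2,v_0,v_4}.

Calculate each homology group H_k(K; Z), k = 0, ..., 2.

Order the vertices as v_0 < v_1 < v_2 < v_3 < v_4 < v_5 < v_6. Listing each simplex with vertices in this order, K has dimension 2 with simplices:

  0-simplices (7): [v_0], [v_1], [v_2], [v_3], [v_4], [v_5], [v_6]
  1-simplices (21): (21 of them)
  2-simplices (14): (14 of them)

so the chain groups are C_0 ≅ Z^7, C_1 ≅ Z^21, C_2 ≅ Z^14.

The boundary map ∂_1: C_1 → C_0 sends each edge [p,q] (with p < q) to q − p. For instance
  ∂[v_0,v_5] = [v_5] − [v_0].
The resulting 7×21 matrix has rank 6, and its Smith normal form has invariant factors (1,1,1,1,1,1).

The boundary map ∂_2: C_2 → C_1 acts by ∂[p,q,r] = [q,r] − [p,r] + [p,q]. For instance
  ∂[v_4,v_5,v_6] = [v_5,v_6] − [v_4,v_6] + [v_4,v_5],
  ∂[v_1,v_2,v_4] = [v_2,v_4] − [v_1,v_4] + [v_1,v_2].
As a 21×14 matrix over Z this has rank 13, with invariant factors (1,1,1,1,1,1,1,1,1,1,1,1,1).

From H_k ≅ ker(∂_k) / im(∂_{k+1}) we obtain:

  H_0: rank C_0 − rank ∂_1 = 7 − 6 = 1, and the invariant factors of ∂_1 are all 1, so H_0 ≅ Z.
  H_1: rank ker ∂_1 − rank ∂_2 = (21 − 6) − 13 = 2, and the invariant factors of ∂_2 are all 1, so H_1 ≅ Z^2.
  H_2: rank ker ∂_2 − rank ∂_3 = (14 − 13) − 0 = 1, and there is no ∂_3, so H_2 ≅ Z.

H_0 ≅ Z,  H_1 ≅ Z^2,  H_2 ≅ Z.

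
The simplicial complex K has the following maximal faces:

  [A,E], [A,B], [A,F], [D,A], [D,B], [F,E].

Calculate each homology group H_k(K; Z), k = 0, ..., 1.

H_0 ≅ Z,  H_1 ≅ Z^2.

Order the vertices as A < B < D < E < F. Listing each simplex with vertices in this order, K has dimension 1 with simplices:

  0-simplices (5): A, B, D, E, F
  1-simplices (6): AB, AD, AE, AF, BD, EF

Hence C_0 ≅ Z^5, C_1 ≅ Z^6.

The boundary map ∂_1: C_1 → C_0 maps an edge to its endpoints' difference, ∂[p,q] = q − p.
This gives a 5×6 integer matrix of rank 4; reducing to Smith normal form yields diagonal entries (1,1,1,1).

From H_k ≅ ker(∂_k) / im(∂_{k+1}) we obtain:

  H_0: rank C_0 − rank ∂_1 = 5 − 4 = 1, and the invariant factors of ∂_1 are all 1, so H_0 = Z.
  H_1: rank ker ∂_1 − rank ∂_2 = (6 − 4) − 0 = 2, and there is no ∂_2, so H_1 = Z^2.

As a check, the Euler characteristic is 5 − 6 = -1, which agrees with 1 − 2 = -1.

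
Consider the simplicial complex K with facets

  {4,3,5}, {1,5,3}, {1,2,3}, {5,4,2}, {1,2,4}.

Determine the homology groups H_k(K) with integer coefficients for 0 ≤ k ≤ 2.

Take the total order 1 < 2 < 3 < 4 < 5 on the vertex set. Then K (dimension 2) consists of the simplices:

  0-simplices (5): [1], [2], [3], [4], [5]
  1-simplices (10): [1,2], [1,3], [1,4], [1,5], [2,3], [2,4], [2,5], [3,4], [3,5], [4,5]
  2-simplices (5): [1,2,3], [1,2,4], [1,3,5], [2,4,5], [3,4,5]

giving chain groups C_0 ≅ Z^5, C_1 ≅ Z^10, C_2 ≅ Z^5.

Boundary ∂_1: C_1 → C_0 is given by ∂[p,q] = [q] − [p]. For instance
  ∂[1,5] = [5] − [1].
As a 5×10 matrix over Z this has rank 4, with invariant factors (1,1,1,1).

Boundary ∂_2: C_2 → C_1 acts by ∂[p,q,r] = [q,r] − [p,r] + [p,q]. For instance
  ∂[1,2,4] = [2,4] − [1,4] + [1,2],
  ∂[1,2,3] = [2,3] − [1,3] + [1,2].
As a 10×5 matrix over Z this has rank 5, with invariant factors (1,1,1,1,1).

From H_k ≅ ker(∂_k) / im(∂_{k+1}) we obtain:

  H_0: rank C_0 − rank ∂_1 = 5 − 4 = 1, and the invariant factors of ∂_1 are all 1, so H_0 = Z.
  H_1: rank ker ∂_1 − rank ∂_2 = (10 − 4) − 5 = 1, and the invariant factors of ∂_2 are all 1, so H_1 = Z.
  H_2: rank ker ∂_2 − rank ∂_3 = (5 − 5) − 0 = 0, and there is no ∂_3, so H_2 = 0.

As a check, the Euler characteristic is 5 − 10 + 5 = 0, which agrees with 1 − 1 + 0 = 0.

H_0 = Z,  H_1 = Z,  H_2 = 0.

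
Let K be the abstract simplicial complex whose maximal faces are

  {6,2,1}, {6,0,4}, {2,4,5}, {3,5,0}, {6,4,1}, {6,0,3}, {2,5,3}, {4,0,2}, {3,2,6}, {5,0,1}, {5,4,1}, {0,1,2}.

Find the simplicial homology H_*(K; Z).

Fix the vertex order 0 < 1 < 2 < 3 < 4 < 5 < 6 and write every simplex with vertices in increasing order. Then dim K = 2 and the simplices of K are:

  0-simplices (7): [0], [1], [2], [3], [4], [5], [6]
  1-simplices (18): [0,1], [0,2], [0,3], [0,4], [0,5], [0,6], [1,2], [1,4], [1,5], [1,6], [2,3], [2,4], [2,5], [2,6], [3,5], [3,6], [4,5], [4,6]
  2-simplices (12): [0,1,2], [0,1,5], [0,2,4], [0,3,5], [0,3,6], [0,4,6], [1,2,6], [1,4,5], [1,4,6], [2,3,5], [2,3,6], [2,4,5]

giving chain groups C_0 ≅ Z^7, C_1 ≅ Z^18, C_2 ≅ Z^12.

The boundary map ∂_1: C_1 → C_0 sends each edge [p,q] (with p < q) to q − p. For instance
  ∂[1,6] = [6] − [1].
The 7×18 boundary matrix has rank 6 and Smith normal form diag(1,1,1,1,1,1).

Boundary ∂_2: C_2 → C_1 sends each 2-simplex [p,q,r] to [q,r] − [p,r] + [p,q]. For instance
  ∂[0,1,5] = [1,5] − [0,5] + [0,1],
  ∂[1,4,5] = [4,5] − [1,5] + [1,4].
This gives a 18×12 integer matrix of rank 12; reducing to Smith normal form yields diagonal entries (1,1,1,1,1,1,1,1,1,1,1,2).

Computing H_k = (kernel of ∂_k) / (image of ∂_{k+1}):

  H_0: rank C_0 − rank ∂_1 = 7 − 6 = 1, and the invariant factors of ∂_1 are all 1, so H_0 = Z.
  H_1: rank ker ∂_1 − rank ∂_2 = (18 − 6) − 12 = 0, and ∂_2 has invariant factor 2 > 1, so H_1 = Z/2.
  H_2: rank ker ∂_2 − rank ∂_3 = (12 − 12) − 0 = 0, and there is no ∂_3, so H_2 = 0.

As a check, the Euler characteristic is 7 − 18 + 12 = 1, which agrees with 1 − 0 + 0 = 1.

H_0 ≅ Z,  H_1 ≅ Z/2,  H_2 = 0.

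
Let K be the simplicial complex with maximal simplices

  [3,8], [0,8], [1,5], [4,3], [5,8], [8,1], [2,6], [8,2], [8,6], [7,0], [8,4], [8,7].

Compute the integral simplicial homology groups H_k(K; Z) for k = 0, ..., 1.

H_0 ≅ Z,  H_1 ≅ Z^4.

Take the total order 0 < 1 < 2 < 3 < 4 < 5 < 6 < 7 < 8 on the vertex set. Then K (dimension 1) consists of the simplices:

  0-simplices (9): [0], [1], [2], [3], [4], [5], [6], [7], [8]
  1-simplices (12): [0,7], [0,8], [1,5], [1,8], [2,6], [2,8], [3,4], [3,8], [4,8], [5,8], [6,8], [7,8]

so the chain groups are C_0 ≅ Z^9, C_1 ≅ Z^12.

∂_1: C_1 → C_0 is given by ∂[p,q] = [q] − [p].
The resulting 9×12 matrix has rank 8, and its Smith normal form has invariant factors (1,1,1,1,1,1,1,1).

From H_k ≅ ker(∂_k) / im(∂_{k+1}) we obtain:

  H_0: rank C_0 − rank ∂_1 = 9 − 8 = 1, and the invariant factors of ∂_1 are all 1, so H_0 ≅ Z.
  H_1: rank ker ∂_1 − rank ∂_2 = (12 − 8) − 0 = 4, and there is no ∂_2, so H_1 ≅ Z^4.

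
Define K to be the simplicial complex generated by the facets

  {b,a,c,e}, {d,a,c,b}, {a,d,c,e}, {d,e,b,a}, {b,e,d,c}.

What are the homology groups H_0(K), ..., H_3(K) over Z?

H_0 ≅ Z,  H_1 = 0,  H_2 = 0,  H_3 ≅ Z.

Fix the vertex order a < b < c < d < e and write every simplex with vertices in increasing order. Then dim K = 3 and the simplices of K are:

  0-simplices (5): a, b, c, d, e
  1-simplices (10): ab, ac, ad, ae, bc, bd, be, cd, ce, de
  2-simplices (10): abc, abd, abe, acd, ace, ade, bcd, bce, bde, cde
  3-simplices (5): abcd, abce, abde, acde, bcde

so the chain groups are C_0 ≅ Z^5, C_1 ≅ Z^10, C_2 ≅ Z^10, C_3 ≅ Z^5.

Boundary ∂_1: C_1 → C_0 maps an edge to its endpoints' difference, ∂[p,q] = q − p. For instance
  ∂be = e − b.
The 5×10 boundary matrix has rank 4 and Smith normal form diag(1,1,1,1).

Boundary ∂_2: C_2 → C_1 sends each 2-simplex [p,q,r] to [q,r] − [p,r] + [p,q]. For instance
  ∂bcd = cd − bd + bc,
  ∂cde = de − ce + cd.
This gives a 10×10 integer matrix of rank 6; reducing to Smith normal form yields diagonal entries (1,1,1,1,1,1).

∂_3: C_3 → C_2 sends each 3-simplex σ to the alternating sum Σ_i (−1)^i (σ with its i-th vertex removed). For instance
  ∂bcde = cde − bde + bce − bcd,
  ∂acde = cde − ade + ace − acd.
This gives a 10×5 integer matrix of rank 4; reducing to Smith normal form yields diagonal entries (1,1,1,1).

Now H_k = ker ∂_k / im ∂_{k+1}, so:

  H_0: rank C_0 − rank ∂_1 = 5 − 4 = 1, and the invariant factors of ∂_1 are all 1, so H_0 ≅ Z.
  H_1: rank ker ∂_1 − rank ∂_2 = (10 − 4) − 6 = 0, and the invariant factors of ∂_2 are all 1, so H_1 ≅ 0.
  H_2: rank ker ∂_2 − rank ∂_3 = (10 − 6) − 4 = 0, and the invariant factors of ∂_3 are all 1, so H_2 ≅ 0.
  H_3: rank ker ∂_3 − rank ∂_4 = (5 − 4) − 0 = 1, and there is no ∂_4, so H_3 ≅ Z.

As a check, the Euler characteristic is 5 − 10 + 10 − 5 = 0, which agrees with 1 − 0 + 0 − 1 = 0.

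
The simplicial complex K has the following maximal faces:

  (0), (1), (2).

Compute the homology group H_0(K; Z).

H_0 ≅ Z^3.

Fix the vertex order 0 < 1 < 2 and write every simplex with vertices in increasing order. Then dim K = 0 and the simplices of K are:

  0-simplices (3): [0], [1], [2]

Hence C_0 ≅ Z^3.

Computing H_k = (kernel of ∂_k) / (image of ∂_{k+1}):

  H_0: rank C_0 − rank ∂_1 = 3 − 0 = 3, and there is no ∂_1, so H_0 = Z^3.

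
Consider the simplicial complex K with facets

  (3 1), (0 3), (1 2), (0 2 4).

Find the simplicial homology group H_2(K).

H_2 = 0.

Fix the vertex order 0 < 1 < 2 < 3 < 4 and write every simplex with vertices in increasing order. Then dim K = 2 and the simplices of K are:

  0-simplices (5): [0], [1], [2], [3], [4]
  1-simplices (6): [0,2], [0,3], [0,4], [1,2], [1,3], [2,4]
  2-simplices (1): [0,2,4]

Hence C_0 ≅ Z^5, C_1 ≅ Z^6, C_2 ≅ Z^1.

∂_1: C_1 → C_0 sends each edge [p,q] (with p < q) to q − p. For instance
  ∂[0,4] = [4] − [0].
The resulting 5×6 matrix has rank 4, and its Smith normal form has invariant factors (1,1,1,1).

Boundary ∂_2: C_2 → C_1 sends each 2-simplex [p,q,r] to [q,r] − [p,r] + [p,q]. For instance
  ∂[0,2,4] = [2,4] − [0,4] + [0,2].
As a 6×1 matrix over Z this has rank 1, with invariant factors (1).

Reading off H_k = ker ∂_k / im ∂_{k+1}:

  H_2: rank ker ∂_2 − rank ∂_3 = (1 − 1) − 0 = 0, and there is no ∂_3, so H_2 = 0.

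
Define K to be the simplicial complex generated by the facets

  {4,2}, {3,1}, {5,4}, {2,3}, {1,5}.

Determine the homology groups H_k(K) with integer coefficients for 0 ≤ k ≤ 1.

Order the vertices as 1 < 2 < 3 < 4 < 5. Listing each simplex with vertices in this order, K has dimension 1 with simplices:

  0-simplices (5): [1], [2], [3], [4], [5]
  1-simplices (5): [1,3], [1,5], [2,3], [2,4], [4,5]

so the chain groups are C_0 ≅ Z^5, C_1 ≅ Z^5.

The boundary map ∂_1: C_1 → C_0 maps an edge to its endpoints' difference, ∂[p,q] = q − p. For instance
  ∂[1,3] = [3] − [1].
The resulting 5×5 matrix has rank 4, and its Smith normal form has invariant factors (1,1,1,1).

Reading off H_k = ker ∂_k / im ∂_{k+1}:

  H_0: rank C_0 − rank ∂_1 = 5 − 4 = 1, and the invariant factors of ∂_1 are all 1, so H_0 ≅ Z.
  H_1: rank ker ∂_1 − rank ∂_2 = (5 − 4) − 0 = 1, and there is no ∂_2, so H_1 ≅ Z.

H_0 = Z,  H_1 = Z.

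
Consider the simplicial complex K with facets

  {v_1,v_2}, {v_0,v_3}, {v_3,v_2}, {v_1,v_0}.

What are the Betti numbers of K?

b_0 = 1, b_1 = 1.

Take the total order v_0 < v_1 < v_2 < v_3 on the vertex set. Then K (dimension 1) consists of the simplices:

  0-simplices (4): [v_0], [v_1], [v_2], [v_3]
  1-simplices (4): [v_0,v_1], [v_0,v_3], [v_1,v_2], [v_2,v_3]

Hence C_0 ≅ Z^4, C_1 ≅ Z^4.

∂_1: C_1 → C_0 is given by ∂[p,q] = [q] − [p].
This gives a 4×4 integer matrix of rank 3; reducing to Smith normal form yields diagonal entries (1,1,1).

Now H_k = ker ∂_k / im ∂_{k+1}, so:

  H_0: rank C_0 − rank ∂_1 = 4 − 3 = 1, and the invariant factors of ∂_1 are all 1, so H_0 ≅ Z.
  H_1: rank ker ∂_1 − rank ∂_2 = (4 − 3) − 0 = 1, and there is no ∂_2, so H_1 ≅ Z.

As a check, the Euler characteristic is 4 − 4 = 0, which agrees with 1 − 1 = 0.

Hence the Betti numbers are b_0 = 1, b_1 = 1.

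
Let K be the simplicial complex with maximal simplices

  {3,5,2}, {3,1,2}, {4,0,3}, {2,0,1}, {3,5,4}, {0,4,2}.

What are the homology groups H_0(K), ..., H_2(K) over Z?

Take the total order 0 < 1 < 2 < 3 < 4 < 5 on the vertex set. Then K (dimension 2) consists of the simplices:

  0-simplices (6): [0], [1], [2], [3], [4], [5]
  1-simplices (12): [0,1], [0,2], [0,3], [0,4], [1,2], [1,3], [2,3], [2,4], [2,5], [3,4], [3,5], [4,5]
  2-simplices (6): [0,1,2], [0,2,4], [0,3,4], [1,2,3], [2,3,5], [3,4,5]

Hence C_0 ≅ Z^6, C_1 ≅ Z^12, C_2 ≅ Z^6.

∂_1: C_1 → C_0 sends each edge [p,q] (with p < q) to q − p. For instance
  ∂[1,3] = [3] − [1].
This gives a 6×12 integer matrix of rank 5; reducing to Smith normal form yields diagonal entries (1,1,1,1,1).

Boundary ∂_2: C_2 → C_1 acts by ∂[p,q,r] = [q,r] − [p,r] + [p,q]. For instance
  ∂[2,3,5] = [3,5] − [2,5] + [2,3],
  ∂[0,2,4] = [2,4] − [0,4] + [0,2].
The 12×6 boundary matrix has rank 6 and Smith normal form diag(1,1,1,1,1,1).

Now H_k = ker ∂_k / im ∂_{k+1}, so:

  H_0: rank C_0 − rank ∂_1 = 6 − 5 = 1, and the invariant factors of ∂_1 are all 1, so H_0 = Z.
  H_1: rank ker ∂_1 − rank ∂_2 = (12 − 5) − 6 = 1, and the invariant factors of ∂_2 are all 1, so H_1 = Z.
  H_2: rank ker ∂_2 − rank ∂_3 = (6 − 6) − 0 = 0, and there is no ∂_3, so H_2 = 0.

As a check, the Euler characteristic is 6 − 12 + 6 = 0, which agrees with 1 − 1 + 0 = 0.
(K is a triangulation of the cylinder S^1 x I.)

H_0 ≅ Z,  H_1 ≅ Z,  H_2 = 0.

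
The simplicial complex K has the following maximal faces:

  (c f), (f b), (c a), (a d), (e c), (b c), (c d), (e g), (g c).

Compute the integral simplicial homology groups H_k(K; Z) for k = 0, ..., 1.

H_0 = Z,  H_1 = Z^3.

Fix the vertex order a < b < c < d < e < f < g and write every simplex with vertices in increasing order. Then dim K = 1 and the simplices of K are:

  0-simplices (7): a, b, c, d, e, f, g
  1-simplices (9): ac, ad, bc, bf, cd, ce, cf, cg, eg

so the chain groups are C_0 ≅ Z^7, C_1 ≅ Z^9.

Boundary ∂_1: C_1 → C_0 is given by ∂[p,q] = [q] − [p]. For instance
  ∂cg = g − c.
The resulting 7×9 matrix has rank 6, and its Smith normal form has invariant factors (1,1,1,1,1,1).

Reading off H_k = ker ∂_k / im ∂_{k+1}:

  H_0: rank C_0 − rank ∂_1 = 7 − 6 = 1, and the invariant factors of ∂_1 are all 1, so H_0 = Z.
  H_1: rank ker ∂_1 − rank ∂_2 = (9 − 6) − 0 = 3, and there is no ∂_2, so H_1 = Z^3.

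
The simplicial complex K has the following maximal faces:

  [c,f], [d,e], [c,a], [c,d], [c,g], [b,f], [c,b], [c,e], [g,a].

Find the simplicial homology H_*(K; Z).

H_0 ≅ Z,  H_1 ≅ Z^3.

Fix the vertex order a < b < c < d < e < f < g and write every simplex with vertices in increasing order. Then dim K = 1 and the simplices of K are:

  0-simplices (7): a, b, c, d, e, f, g
  1-simplices (9): ac, ag, bc, bf, cd, ce, cf, cg, de

so the chain groups are C_0 ≅ Z^7, C_1 ≅ Z^9.

Boundary ∂_1: C_1 → C_0 maps an edge to its endpoints' difference, ∂[p,q] = q − p. For instance
  ∂cg = g − c.
The 7×9 boundary matrix has rank 6 and Smith normal form diag(1,1,1,1,1,1).

Now H_k = ker ∂_k / im ∂_{k+1}, so:

  H_0: rank C_0 − rank ∂_1 = 7 − 6 = 1, and the invariant factors of ∂_1 are all 1, so H_0 ≅ Z.
  H_1: rank ker ∂_1 − rank ∂_2 = (9 − 6) − 0 = 3, and there is no ∂_2, so H_1 ≅ Z^3.

(K is a triangulation of a wedge of 3 circles.)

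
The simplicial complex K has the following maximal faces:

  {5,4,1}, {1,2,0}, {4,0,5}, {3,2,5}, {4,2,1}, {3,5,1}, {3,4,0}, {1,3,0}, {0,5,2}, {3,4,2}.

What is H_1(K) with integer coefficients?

H_1 ≅ Z_2.

Order the vertices as 0 < 1 < 2 < 3 < 4 < 5. Listing each simplex with vertices in this order, K has dimension 2 with simplices:

  0-simplices (6): [0], [1], [2], [3], [4], [5]
  1-simplices (15): [0,1], [0,2], [0,3], [0,4], [0,5], [1,2], [1,3], [1,4], [1,5], [2,3], [2,4], [2,5], [3,4], [3,5], [4,5]
  2-simplices (10): [0,1,2], [0,1,3], [0,2,5], [0,3,4], [0,4,5], [1,2,4], [1,3,5], [1,4,5], [2,3,4], [2,3,5]

Hence C_0 ≅ Z^6, C_1 ≅ Z^15, C_2 ≅ Z^10.

Boundary ∂_1: C_1 → C_0 sends each edge [p,q] (with p < q) to q − p. For instance
  ∂[0,2] = [2] − [0].
The 6×15 boundary matrix has rank 5 and Smith normal form diag(1,1,1,1,1).

Boundary ∂_2: C_2 → C_1 maps a triangle to the signed sum of its edges. For instance
  ∂[2,3,4] = [3,4] − [2,4] + [2,3],
  ∂[1,2,4] = [2,4] − [1,4] + [1,2].
The 15×10 boundary matrix has rank 10 and Smith normal form diag(1,1,1,1,1,1,1,1,1,2).

Reading off H_k = ker ∂_k / im ∂_{k+1}:

  H_1: rank ker ∂_1 − rank ∂_2 = (15 − 5) − 10 = 0, and ∂_2 has invariant factor 2 > 1, so H_1 = Z_2.

(K is a triangulation of the real projective plane RP^2.)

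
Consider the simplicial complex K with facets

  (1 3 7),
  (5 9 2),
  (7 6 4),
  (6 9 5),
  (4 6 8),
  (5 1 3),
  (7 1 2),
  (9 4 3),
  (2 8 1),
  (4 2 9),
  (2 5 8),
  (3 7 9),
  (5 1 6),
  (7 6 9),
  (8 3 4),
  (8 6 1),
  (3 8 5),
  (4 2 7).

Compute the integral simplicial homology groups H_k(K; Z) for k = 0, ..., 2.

H_0 = Z,  H_1 = Z ⊕ Z_2,  H_2 = 0.

K has 9 vertices, 27 edges, 18 triangles.
rank ∂_0 = 0, rank ∂_1 = 8 ⇒ b_0 = 9 − 0 − 8 = 1; all invariant factors of ∂_1 are 1 so no torsion. So H_0 ≅ Z.
rank ∂_1 = 8, rank ∂_2 = 18 ⇒ b_1 = 27 − 8 − 18 = 1; ∂_2 has invariant factor(s) [2] giving torsion. So H_1 ≅ Z ⊕ Z_2.
rank ∂_2 = 18, rank ∂_3 = 0 ⇒ b_2 = 18 − 18 − 0 = 0. So H_2 ≅ 0.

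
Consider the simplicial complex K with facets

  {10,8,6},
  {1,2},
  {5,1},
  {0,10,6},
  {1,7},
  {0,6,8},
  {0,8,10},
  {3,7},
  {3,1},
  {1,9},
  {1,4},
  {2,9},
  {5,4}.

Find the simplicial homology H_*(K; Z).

Order the vertices as 0 < 1 < 2 < 3 < 4 < 5 < 6 < 7 < 8 < 9 < 10. Listing each simplex with vertices in this order, K has dimension 2 with simplices:

  0-simplices (11): [0], [1], [2], [3], [4], [5], [6], [7], [8], [9], [10]
  1-simplices (15): [0,6], [0,8], [0,10], [1,2], [1,3], [1,4], [1,5], [1,7], [1,9], [2,9], [3,7], [4,5], [6,8], [6,10], [8,10]
  2-simplices (4): [0,6,8], [0,6,10], [0,8,10], [6,8,10]

so the chain groups are C_0 ≅ Z^11, C_1 ≅ Z^15, C_2 ≅ Z^4.

Boundary ∂_1: C_1 → C_0 sends each edge [p,q] (with p < q) to q − p. For instance
  ∂[1,7] = [7] − [1].
As a 11×15 matrix over Z this has rank 9, with invariant factors (1,1,1,1,1,1,1,1,1).

Boundary ∂_2: C_2 → C_1 maps a triangle to the signed sum of its edges. For instance
  ∂[0,6,8] = [6,8] − [0,8] + [0,6],
  ∂[0,8,10] = [8,10] − [0,10] + [0,8].
This gives a 15×4 integer matrix of rank 3; reducing to Smith normal form yields diagonal entries (1,1,1).

Computing H_k = (kernel of ∂_k) / (image of ∂_{k+1}):

  H_0: rank C_0 − rank ∂_1 = 11 − 9 = 2, and the invariant factors of ∂_1 are all 1, so H_0 ≅ Z^2.
  H_1: rank ker ∂_1 − rank ∂_2 = (15 − 9) − 3 = 3, and the invariant factors of ∂_2 are all 1, so H_1 ≅ Z^3.
  H_2: rank ker ∂_2 − rank ∂_3 = (4 − 3) − 0 = 1, and there is no ∂_3, so H_2 ≅ Z.

As a check, the Euler characteristic is 11 − 15 + 4 = 0, which agrees with 2 − 3 + 1 = 0.

H_0 ≅ Z^2,  H_1 ≅ Z^3,  H_2 ≅ Z.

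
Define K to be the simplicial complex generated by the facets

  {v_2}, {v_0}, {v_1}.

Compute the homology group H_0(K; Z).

H_0 = Z^3.

Take the total order v_0 < v_1 < v_2 on the vertex set. Then K (dimension 0) consists of the simplices:

  0-simplices (3): [v_0], [v_1], [v_2]

so the chain groups are C_0 ≅ Z^3.

Now H_k = ker ∂_k / im ∂_{k+1}, so:

  H_0: rank C_0 − rank ∂_1 = 3 − 0 = 3, and there is no ∂_1, so H_0 ≅ Z^3.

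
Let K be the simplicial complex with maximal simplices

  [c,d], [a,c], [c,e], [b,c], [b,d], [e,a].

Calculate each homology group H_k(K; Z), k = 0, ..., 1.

H_0 ≅ Z,  H_1 ≅ Z^2.

Order the vertices as a < b < c < d < e. Listing each simplex with vertices in this order, K has dimension 1 with simplices:

  0-simplices (5): a, b, c, d, e
  1-simplices (6): ac, ae, bc, bd, cd, ce

so the chain groups are C_0 ≅ Z^5, C_1 ≅ Z^6.

∂_1: C_1 → C_0 is given by ∂[p,q] = [q] − [p].
This gives a 5×6 integer matrix of rank 4; reducing to Smith normal form yields diagonal entries (1,1,1,1).

Computing H_k = (kernel of ∂_k) / (image of ∂_{k+1}):

  H_0: rank C_0 − rank ∂_1 = 5 − 4 = 1, and the invariant factors of ∂_1 are all 1, so H_0 = Z.
  H_1: rank ker ∂_1 − rank ∂_2 = (6 − 4) − 0 = 2, and there is no ∂_2, so H_1 = Z^2.

(K is a triangulation of a wedge of 2 circles.)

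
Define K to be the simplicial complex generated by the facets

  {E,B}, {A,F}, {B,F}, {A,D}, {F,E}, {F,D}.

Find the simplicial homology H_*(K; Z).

Order the vertices as A < B < D < E < F. Listing each simplex with vertices in this order, K has dimension 1 with simplices:

  0-simplices (5): A, B, D, E, F
  1-simplices (6): AD, AF, BE, BF, DF, EF

giving chain groups C_0 ≅ Z^5, C_1 ≅ Z^6.

The boundary map ∂_1: C_1 → C_0 sends each edge [p,q] (with p < q) to q − p. For instance
  ∂DF = F − D.
This gives a 5×6 integer matrix of rank 4; reducing to Smith normal form yields diagonal entries (1,1,1,1).

From H_k ≅ ker(∂_k) / im(∂_{k+1}) we obtain:

  H_0: rank C_0 − rank ∂_1 = 5 − 4 = 1, and the invariant factors of ∂_1 are all 1, so H_0 ≅ Z.
  H_1: rank ker ∂_1 − rank ∂_2 = (6 − 4) − 0 = 2, and there is no ∂_2, so H_1 ≅ Z^2.

(K is a triangulation of a wedge of 2 circles.)

H_0 = Z,  H_1 = Z^2.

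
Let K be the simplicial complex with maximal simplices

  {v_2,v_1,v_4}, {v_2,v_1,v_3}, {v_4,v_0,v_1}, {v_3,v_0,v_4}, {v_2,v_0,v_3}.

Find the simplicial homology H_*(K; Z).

H_0 ≅ Z,  H_1 ≅ Z,  H_2 = 0.

K has 5 vertices, 10 edges, 5 triangles.
rank ∂_0 = 0, rank ∂_1 = 4 ⇒ b_0 = 5 − 0 − 4 = 1; all invariant factors of ∂_1 are 1 so no torsion. So H_0 ≅ Z.
rank ∂_1 = 4, rank ∂_2 = 5 ⇒ b_1 = 10 − 4 − 5 = 1; all invariant factors of ∂_2 are 1 so no torsion. So H_1 ≅ Z.
rank ∂_2 = 5, rank ∂_3 = 0 ⇒ b_2 = 5 − 5 − 0 = 0. So H_2 ≅ 0.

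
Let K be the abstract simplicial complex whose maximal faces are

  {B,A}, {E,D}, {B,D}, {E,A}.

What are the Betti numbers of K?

Take the total order A < B < D < E on the vertex set. Then K (dimension 1) consists of the simplices:

  0-simplices (4): A, B, D, E
  1-simplices (4): AB, AE, BD, DE

so the chain groups are C_0 ≅ Z^4, C_1 ≅ Z^4.

Boundary ∂_1: C_1 → C_0 is given by ∂[p,q] = [q] − [p]. For instance
  ∂AB = B − A.
The resulting 4×4 matrix has rank 3, and its Smith normal form has invariant factors (1,1,1).

Reading off H_k = ker ∂_k / im ∂_{k+1}:

  H_0: rank C_0 − rank ∂_1 = 4 − 3 = 1, and the invariant factors of ∂_1 are all 1, so H_0 = Z.
  H_1: rank ker ∂_1 − rank ∂_2 = (4 − 3) − 0 = 1, and there is no ∂_2, so H_1 = Z.

(K is a triangulation of the circle S^1.)

Hence the Betti numbers are b_0 = 1, b_1 = 1.

b_0 = 1, b_1 = 1.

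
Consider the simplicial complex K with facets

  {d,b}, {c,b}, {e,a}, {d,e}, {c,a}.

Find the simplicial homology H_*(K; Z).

H_0 = Z,  H_1 = Z.

Order the vertices as a < b < c < d < e. Listing each simplex with vertices in this order, K has dimension 1 with simplices:

  0-simplices (5): a, b, c, d, e
  1-simplices (5): ac, ae, bc, bd, de

so the chain groups are C_0 ≅ Z^5, C_1 ≅ Z^5.

Boundary ∂_1: C_1 → C_0 sends each edge [p,q] (with p < q) to q − p.
This gives a 5×5 integer matrix of rank 4; reducing to Smith normal form yields diagonal entries (1,1,1,1).

Now H_k = ker ∂_k / im ∂_{k+1}, so:

  H_0: rank C_0 − rank ∂_1 = 5 − 4 = 1, and the invariant factors of ∂_1 are all 1, so H_0 = Z.
  H_1: rank ker ∂_1 − rank ∂_2 = (5 − 4) − 0 = 1, and there is no ∂_2, so H_1 = Z.

As a check, the Euler characteristic is 5 − 5 = 0, which agrees with 1 − 1 = 0.
(K is a triangulation of the circle S^1.)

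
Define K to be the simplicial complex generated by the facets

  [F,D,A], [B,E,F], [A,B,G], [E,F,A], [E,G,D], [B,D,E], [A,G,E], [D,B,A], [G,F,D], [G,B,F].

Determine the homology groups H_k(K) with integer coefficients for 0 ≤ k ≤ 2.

We work with the vertex ordering A < B < D < E < F < G. The simplices of K, each written with vertices in increasing order, are:

  0-simplices (6): A, B, D, E, F, G
  1-simplices (15): AB, AD, AE, AF, AG, BD, BE, BF, BG, DE, DF, DG, EF, EG, FG
  2-simplices (10): ABD, ABG, ADF, AEF, AEG, BDE, BEF, BFG, DEG, DFG

so the chain groups are C_0 ≅ Z^6, C_1 ≅ Z^15, C_2 ≅ Z^10.

The boundary map ∂_1: C_1 → C_0 maps an edge to its endpoints' difference, ∂[p,q] = q − p.
This gives a 6×15 integer matrix of rank 5; reducing to Smith normal form yields diagonal entries (1,1,1,1,1).

The boundary map ∂_2: C_2 → C_1 maps a triangle to the signed sum of its edges. For instance
  ∂ABD = BD − AD + AB,
  ∂BEF = EF − BF + BE.
The 15×10 boundary matrix has rank 10 and Smith normal form diag(1,1,1,1,1,1,1,1,1,2).

From H_k ≅ ker(∂_k) / im(∂_{k+1}) we obtain:

  H_0: rank C_0 − rank ∂_1 = 6 − 5 = 1, and the invariant factors of ∂_1 are all 1, so H_0 = Z.
  H_1: rank ker ∂_1 − rank ∂_2 = (15 − 5) − 10 = 0, and ∂_2 has invariant factor 2 > 1, so H_1 = Z/2Z.
  H_2: rank ker ∂_2 − rank ∂_3 = (10 − 10) − 0 = 0, and there is no ∂_3, so H_2 = 0.

As a check, the Euler characteristic is 6 − 15 + 10 = 1, which agrees with 1 − 0 + 0 = 1.

H_0 = Z,  H_1 = Z/2Z,  H_2 = 0.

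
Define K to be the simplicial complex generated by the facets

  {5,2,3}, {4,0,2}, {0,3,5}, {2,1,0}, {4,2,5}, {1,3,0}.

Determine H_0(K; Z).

H_0 ≅ Z.

Fix the vertex order 0 < 1 < 2 < 3 < 4 < 5 and write every simplex with vertices in increasing order. Then dim K = 2 and the simplices of K are:

  0-simplices (6): [0], [1], [2], [3], [4], [5]
  1-simplices (12): [0,1], [0,2], [0,3], [0,4], [0,5], [1,2], [1,3], [2,3], [2,4], [2,5], [3,5], [4,5]
  2-simplices (6): [0,1,2], [0,1,3], [0,2,4], [0,3,5], [2,3,5], [2,4,5]

giving chain groups C_0 ≅ Z^6, C_1 ≅ Z^12, C_2 ≅ Z^6.

Boundary ∂_1: C_1 → C_0 is given by ∂[p,q] = [q] − [p].
This gives a 6×12 integer matrix of rank 5; reducing to Smith normal form yields diagonal entries (1,1,1,1,1).

Boundary ∂_2: C_2 → C_1 sends each 2-simplex [p,q,r] to [q,r] − [p,r] + [p,q]. For instance
  ∂[2,3,5] = [3,5] − [2,5] + [2,3],
  ∂[0,1,2] = [1,2] − [0,2] + [0,1].
This gives a 12×6 integer matrix of rank 6; reducing to Smith normal form yields diagonal entries (1,1,1,1,1,1).

Reading off H_k = ker ∂_k / im ∂_{k+1}:

  H_0: rank C_0 − rank ∂_1 = 6 − 5 = 1, and the invariant factors of ∂_1 are all 1, so H_0 = Z.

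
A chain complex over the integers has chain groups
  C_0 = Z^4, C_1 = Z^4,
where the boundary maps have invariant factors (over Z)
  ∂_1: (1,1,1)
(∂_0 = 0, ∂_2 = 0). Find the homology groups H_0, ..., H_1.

H_0: b_0 = 4 − 0 − 3 = 1; torsion from ∂_1 factors > 1: none. So H_0 = Z.
H_1: b_1 = 4 − 3 − 0 = 1; torsion from ∂_2 factors > 1: none. So H_1 = Z.

H_0 = Z,  H_1 = Z.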